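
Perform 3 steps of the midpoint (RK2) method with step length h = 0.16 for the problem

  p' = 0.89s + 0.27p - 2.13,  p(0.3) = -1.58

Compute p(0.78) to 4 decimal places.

Midpoint: k1 = f(s_n, p_n); k2 = f(s_n + h/2, p_n + (h/2)·k1); p_{n+1} = p_n + h·k2.
s=0.300000, p=-1.580000:
  k1 = f(0.300000, -1.580000) = -2.289600
  k2 = f(0.380000, -1.763168) = -2.267855
  p ← -1.580000 + 0.16·(-2.267855) = -1.942857
s=0.460000, p=-1.942857:
  k1 = f(0.460000, -1.942857) = -2.245171
  k2 = f(0.540000, -2.122471) = -2.222467
  p ← -1.942857 + 0.16·(-2.222467) = -2.298452
s=0.620000, p=-2.298452:
  k1 = f(0.620000, -2.298452) = -2.198782
  k2 = f(0.700000, -2.474354) = -2.175076
  p ← -2.298452 + 0.16·(-2.175076) = -2.646464
p(0.78) ≈ -2.6465

-2.6465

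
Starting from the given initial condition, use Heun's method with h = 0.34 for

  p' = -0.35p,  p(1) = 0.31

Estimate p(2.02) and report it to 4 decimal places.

0.2171

Heun: k1 = f(s_n, p_n); k2 = f(s_n + h, p_n + h·k1); p_{n+1} = p_n + (h/2)·(k1 + k2).
s=1.000000, p=0.310000:
  k1 = f(1.000000, 0.310000) = -0.108500
  k2 = f(1.340000, 0.273110) = -0.095589
  p ← 0.310000 + (0.34/2)·(-0.108500 + (-0.095589)) = 0.275305
s=1.340000, p=0.275305:
  k1 = f(1.340000, 0.275305) = -0.096357
  k2 = f(1.680000, 0.242544) = -0.084890
  p ← 0.275305 + (0.34/2)·(-0.096357 + (-0.084890)) = 0.244493
s=1.680000, p=0.244493:
  k1 = f(1.680000, 0.244493) = -0.085573
  k2 = f(2.020000, 0.215398) = -0.075389
  p ← 0.244493 + (0.34/2)·(-0.085573 + (-0.075389)) = 0.217129
p(2.02) ≈ 0.2171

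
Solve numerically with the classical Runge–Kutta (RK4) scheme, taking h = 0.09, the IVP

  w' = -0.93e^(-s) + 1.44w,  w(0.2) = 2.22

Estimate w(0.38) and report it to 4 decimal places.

2.7331

RK4: k1 = f(s_n, w_n); k2 = f(s_n + h/2, w_n + (h/2)·k1); k3 = f(s_n + h/2, w_n + (h/2)·k2); k4 = f(s_n + h, w_n + h·k3); w_{n+1} = w_n + (h/6)·(k1 + 2k2 + 2k3 + k4).
s=0.200000, w=2.220000:
  k1 = f(0.200000, 2.220000) = 2.435380
  k2 = f(0.245000, 2.329592) = 2.626697
  k3 = f(0.245000, 2.338201) = 2.639095
  k4 = f(0.290000, 2.457519) = 2.842942
  w ← 2.220000 + (0.09/6)·(k1 + 2k2 + 2k3 + k4) = 2.457149
s=0.290000, w=2.457149:
  k1 = f(0.290000, 2.457149) = 2.842409
  k2 = f(0.335000, 2.585057) = 3.057218
  k3 = f(0.335000, 2.594723) = 3.071137
  k4 = f(0.380000, 2.733551) = 3.300322
  w ← 2.457149 + (0.09/6)·(k1 + 2k2 + 2k3 + k4) = 2.733140
w(0.38) ≈ 2.7331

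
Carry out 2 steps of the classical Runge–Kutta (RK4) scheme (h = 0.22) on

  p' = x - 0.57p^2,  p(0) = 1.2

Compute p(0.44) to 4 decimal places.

1.0048

RK4: k1 = f(x_n, p_n); k2 = f(x_n + h/2, p_n + (h/2)·k1); k3 = f(x_n + h/2, p_n + (h/2)·k2); k4 = f(x_n + h, p_n + h·k3); p_{n+1} = p_n + (h/6)·(k1 + 2k2 + 2k3 + k4).
x=0.000000, p=1.200000:
  k1 = f(0.000000, 1.200000) = -0.820800
  k2 = f(0.110000, 1.109712) = -0.591933
  k3 = f(0.110000, 1.134887) = -0.624143
  k4 = f(0.220000, 1.062689) = -0.423705
  p ← 1.200000 + (0.22/6)·(k1 + 2k2 + 2k3 + k4) = 1.065189
x=0.220000, p=1.065189:
  k1 = f(0.220000, 1.065189) = -0.426738
  k2 = f(0.330000, 1.018248) = -0.260993
  k3 = f(0.330000, 1.036480) = -0.282346
  k4 = f(0.440000, 1.003073) = -0.133509
  p ← 1.065189 + (0.22/6)·(k1 + 2k2 + 2k3 + k4) = 1.004802
p(0.44) ≈ 1.0048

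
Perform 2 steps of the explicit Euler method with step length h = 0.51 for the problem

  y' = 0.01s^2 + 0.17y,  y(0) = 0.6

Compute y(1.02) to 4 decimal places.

0.7099

Euler: y_{n+1} = y_n + h·f(s_n, y_n).
s=0.000000, y=0.600000: f=0.102000 → y ← 0.600000 + 0.51·0.102000 = 0.652020
s=0.510000, y=0.652020: f=0.113444 → y ← 0.652020 + 0.51·0.113444 = 0.709877
y(1.02) ≈ 0.7099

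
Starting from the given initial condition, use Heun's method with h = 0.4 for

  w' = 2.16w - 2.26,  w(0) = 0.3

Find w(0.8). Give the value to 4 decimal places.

Heun: k1 = f(s_n, w_n); k2 = f(s_n + h, w_n + h·k1); w_{n+1} = w_n + (h/2)·(k1 + k2).
s=0.000000, w=0.300000:
  k1 = f(0.000000, 0.300000) = -1.612000
  k2 = f(0.400000, -0.344800) = -3.004768
  w ← 0.300000 + (0.4/2)·(-1.612000 + (-3.004768)) = -0.623354
s=0.400000, w=-0.623354:
  k1 = f(0.400000, -0.623354) = -3.606444
  k2 = f(0.800000, -2.065931) = -6.722411
  w ← -0.623354 + (0.4/2)·(-3.606444 + (-6.722411)) = -2.689125
w(0.8) ≈ -2.6891

-2.6891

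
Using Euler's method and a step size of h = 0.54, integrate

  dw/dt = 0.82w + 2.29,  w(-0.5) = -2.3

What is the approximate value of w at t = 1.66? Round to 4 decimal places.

Euler: w_{n+1} = w_n + h·f(t_n, w_n).
t=-0.500000, w=-2.300000: f=0.404000 → w ← -2.300000 + 0.54·0.404000 = -2.081840
t=0.040000, w=-2.081840: f=0.582891 → w ← -2.081840 + 0.54·0.582891 = -1.767079
t=0.580000, w=-1.767079: f=0.840995 → w ← -1.767079 + 0.54·0.840995 = -1.312941
t=1.120000, w=-1.312941: f=1.213388 → w ← -1.312941 + 0.54·1.213388 = -0.657712
w(1.66) ≈ -0.6577

-0.6577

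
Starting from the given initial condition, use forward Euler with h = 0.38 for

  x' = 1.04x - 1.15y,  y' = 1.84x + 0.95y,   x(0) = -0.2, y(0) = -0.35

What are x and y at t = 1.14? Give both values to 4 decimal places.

0.5353, -1.1961

Euler on (x,y): x_{n+1} = x_n + h·x', y_{n+1} = y_n + h·y'.
0.000000: (-0.200000, -0.350000); f=(0.194500, -0.700500) → (-0.126090, -0.616190)
0.380000: (-0.126090, -0.616190); f=(0.577485, -0.817386) → (0.093354, -0.926797)
0.760000: (0.093354, -0.926797); f=(1.162905, -0.708685) → (0.535258, -1.196097)
(x(1.14), y(1.14)) ≈ (0.5353, -1.1961)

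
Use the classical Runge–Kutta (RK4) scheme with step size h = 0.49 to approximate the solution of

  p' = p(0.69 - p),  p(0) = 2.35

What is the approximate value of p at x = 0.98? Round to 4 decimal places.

RK4: k1 = f(x_n, p_n); k2 = f(x_n + h/2, p_n + (h/2)·k1); k3 = f(x_n + h/2, p_n + (h/2)·k2); k4 = f(x_n + h, p_n + h·k3); p_{n+1} = p_n + (h/6)·(k1 + 2k2 + 2k3 + k4).
x=0.000000, p=2.350000:
  k1 = f(0.000000, 2.350000) = -3.901000
  k2 = f(0.245000, 1.394255) = -0.981911
  k3 = f(0.245000, 2.109432) = -2.994195
  k4 = f(0.490000, 0.882845) = -0.170252
  p ← 2.350000 + (0.49/6)·(k1 + 2k2 + 2k3 + k4) = 1.368084
x=0.490000, p=1.368084:
  k1 = f(0.490000, 1.368084) = -0.927676
  k2 = f(0.735000, 1.140803) = -0.514278
  k3 = f(0.735000, 1.242086) = -0.685738
  k4 = f(0.980000, 1.032072) = -0.353043
  p ← 1.368084 + (0.49/6)·(k1 + 2k2 + 2k3 + k4) = 1.067489
p(0.98) ≈ 1.0675

1.0675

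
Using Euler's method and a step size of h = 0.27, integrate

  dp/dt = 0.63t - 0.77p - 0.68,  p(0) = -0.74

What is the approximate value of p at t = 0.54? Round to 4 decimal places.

Euler: p_{n+1} = p_n + h·f(t_n, p_n).
t=0.000000, p=-0.740000: f=-0.110200 → p ← -0.740000 + 0.27·(-0.110200) = -0.769754
t=0.270000, p=-0.769754: f=0.082811 → p ← -0.769754 + 0.27·0.082811 = -0.747395
p(0.54) ≈ -0.7474

-0.7474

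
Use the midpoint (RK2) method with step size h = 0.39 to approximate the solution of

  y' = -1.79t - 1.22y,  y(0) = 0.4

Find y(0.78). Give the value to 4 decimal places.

-0.2679

Midpoint: k1 = f(t_n, y_n); k2 = f(t_n + h/2, y_n + (h/2)·k1); y_{n+1} = y_n + h·k2.
t=0.000000, y=0.400000:
  k1 = f(0.000000, 0.400000) = -0.488000
  k2 = f(0.195000, 0.304840) = -0.720955
  y ← 0.400000 + 0.39·(-0.720955) = 0.118828
t=0.390000, y=0.118828:
  k1 = f(0.390000, 0.118828) = -0.843070
  k2 = f(0.585000, -0.045571) = -0.991553
  y ← 0.118828 + 0.39·(-0.991553) = -0.267878
y(0.78) ≈ -0.2679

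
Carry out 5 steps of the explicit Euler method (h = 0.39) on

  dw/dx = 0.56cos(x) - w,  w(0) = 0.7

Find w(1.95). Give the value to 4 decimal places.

Euler: w_{n+1} = w_n + h·f(x_n, w_n).
x=0.000000, w=0.700000: f=-0.140000 → w ← 0.700000 + 0.39·(-0.140000) = 0.645400
x=0.390000, w=0.645400: f=-0.127451 → w ← 0.645400 + 0.39·(-0.127451) = 0.595694
x=0.780000, w=0.595694: f=-0.197583 → w ← 0.595694 + 0.39·(-0.197583) = 0.518637
x=1.170000, w=0.518637: f=-0.300152 → w ← 0.518637 + 0.39·(-0.300152) = 0.401578
x=1.560000, w=0.401578: f=-0.395532 → w ← 0.401578 + 0.39·(-0.395532) = 0.247320
w(1.95) ≈ 0.2473

0.2473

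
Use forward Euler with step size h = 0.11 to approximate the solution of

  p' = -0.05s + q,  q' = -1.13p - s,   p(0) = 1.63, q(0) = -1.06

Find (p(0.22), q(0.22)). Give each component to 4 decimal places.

Euler on (p,q): p_{n+1} = p_n + h·p', q_{n+1} = q_n + h·q'.
0.000000: (1.630000, -1.060000); f=(-1.060000, -1.841900) → (1.513400, -1.262609)
0.110000: (1.513400, -1.262609); f=(-1.268109, -1.820142) → (1.373908, -1.462825)
(p(0.22), q(0.22)) ≈ (1.3739, -1.4628)

1.3739, -1.4628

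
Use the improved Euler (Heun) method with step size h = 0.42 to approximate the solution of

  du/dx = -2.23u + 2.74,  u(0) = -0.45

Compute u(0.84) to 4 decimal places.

0.8056

Heun: k1 = f(x_n, u_n); k2 = f(x_n + h, u_n + h·k1); u_{n+1} = u_n + (h/2)·(k1 + k2).
x=0.000000, u=-0.450000:
  k1 = f(0.000000, -0.450000) = 3.743500
  k2 = f(0.420000, 1.122270) = 0.237338
  u ← -0.450000 + (0.42/2)·(3.743500 + 0.237338) = 0.385976
x=0.420000, u=0.385976:
  k1 = f(0.420000, 0.385976) = 1.879274
  k2 = f(0.840000, 1.175271) = 0.119146
  u ← 0.385976 + (0.42/2)·(1.879274 + 0.119146) = 0.805644
u(0.84) ≈ 0.8056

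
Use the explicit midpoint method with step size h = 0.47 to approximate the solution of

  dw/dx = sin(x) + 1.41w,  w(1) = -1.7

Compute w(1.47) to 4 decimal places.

-2.6251

Midpoint: k1 = f(x_n, w_n); k2 = f(x_n + h/2, w_n + (h/2)·k1); w_{n+1} = w_n + h·k2.
x=1.000000, w=-1.700000:
  k1 = f(1.000000, -1.700000) = -1.555529
  k2 = f(1.235000, -2.065549) = -1.968276
  w ← -1.700000 + 0.47·(-1.968276) = -2.625090
w(1.47) ≈ -2.6251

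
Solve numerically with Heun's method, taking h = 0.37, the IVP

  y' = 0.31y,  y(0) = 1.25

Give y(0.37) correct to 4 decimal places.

Heun: k1 = f(x_n, y_n); k2 = f(x_n + h, y_n + h·k1); y_{n+1} = y_n + (h/2)·(k1 + k2).
x=0.000000, y=1.250000:
  k1 = f(0.000000, 1.250000) = 0.387500
  k2 = f(0.370000, 1.393375) = 0.431946
  y ← 1.250000 + (0.37/2)·(0.387500 + 0.431946) = 1.401598
y(0.37) ≈ 1.4016

1.4016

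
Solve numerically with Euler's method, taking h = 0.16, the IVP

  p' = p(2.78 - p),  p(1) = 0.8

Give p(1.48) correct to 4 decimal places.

Euler: p_{n+1} = p_n + h·f(t_n, p_n).
t=1.000000, p=0.800000: f=1.584000 → p ← 0.800000 + 0.16·1.584000 = 1.053440
t=1.160000, p=1.053440: f=1.818827 → p ← 1.053440 + 0.16·1.818827 = 1.344452
t=1.320000, p=1.344452: f=1.930025 → p ← 1.344452 + 0.16·1.930025 = 1.653256
p(1.48) ≈ 1.6533

1.6533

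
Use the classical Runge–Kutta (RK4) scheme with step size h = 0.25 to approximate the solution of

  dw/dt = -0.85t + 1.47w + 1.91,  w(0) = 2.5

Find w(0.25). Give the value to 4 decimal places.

4.1570

RK4: k1 = f(t_n, w_n); k2 = f(t_n + h/2, w_n + (h/2)·k1); k3 = f(t_n + h/2, w_n + (h/2)·k2); k4 = f(t_n + h, w_n + h·k3); w_{n+1} = w_n + (h/6)·(k1 + 2k2 + 2k3 + k4).
t=0.000000, w=2.500000:
  k1 = f(0.000000, 2.500000) = 5.585000
  k2 = f(0.125000, 3.198125) = 6.504994
  k3 = f(0.125000, 3.313124) = 6.674043
  k4 = f(0.250000, 4.168511) = 7.825211
  w ← 2.500000 + (0.25/6)·(k1 + 2k2 + 2k3 + k4) = 4.157012
w(0.25) ≈ 4.1570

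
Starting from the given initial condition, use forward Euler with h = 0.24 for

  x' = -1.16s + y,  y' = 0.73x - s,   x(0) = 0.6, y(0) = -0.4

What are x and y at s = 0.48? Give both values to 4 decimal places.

0.3664, -0.2642

Euler on (x,y): x_{n+1} = x_n + h·x', y_{n+1} = y_n + h·y'.
0.000000: (0.600000, -0.400000); f=(-0.400000, 0.438000) → (0.504000, -0.294880)
0.240000: (0.504000, -0.294880); f=(-0.573280, 0.127920) → (0.366413, -0.264179)
(x(0.48), y(0.48)) ≈ (0.3664, -0.2642)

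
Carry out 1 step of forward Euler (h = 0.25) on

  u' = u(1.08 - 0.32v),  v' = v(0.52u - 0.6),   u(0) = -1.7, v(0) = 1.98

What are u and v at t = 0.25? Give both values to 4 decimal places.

Euler on (u,v): u_{n+1} = u_n + h·u', v_{n+1} = v_n + h·v'.
0.000000: (-1.700000, 1.980000); f=(-0.758880, -2.938320) → (-1.889720, 1.245420)
(u(0.25), v(0.25)) ≈ (-1.8897, 1.2454)

-1.8897, 1.2454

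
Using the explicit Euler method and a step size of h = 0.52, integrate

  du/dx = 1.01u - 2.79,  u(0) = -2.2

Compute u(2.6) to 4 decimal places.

Euler: u_{n+1} = u_n + h·f(x_n, u_n).
x=0.000000, u=-2.200000: f=-5.012000 → u ← -2.200000 + 0.52·(-5.012000) = -4.806240
x=0.520000, u=-4.806240: f=-7.644302 → u ← -4.806240 + 0.52·(-7.644302) = -8.781277
x=1.040000, u=-8.781277: f=-11.659090 → u ← -8.781277 + 0.52·(-11.659090) = -14.844004
x=1.560000, u=-14.844004: f=-17.782444 → u ← -14.844004 + 0.52·(-17.782444) = -24.090875
x=2.080000, u=-24.090875: f=-27.121784 → u ← -24.090875 + 0.52·(-27.121784) = -38.194203
u(2.6) ≈ -38.1942

-38.1942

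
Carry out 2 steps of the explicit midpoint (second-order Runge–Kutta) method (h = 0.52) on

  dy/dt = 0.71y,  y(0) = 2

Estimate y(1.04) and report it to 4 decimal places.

Midpoint: k1 = f(t_n, y_n); k2 = f(t_n + h/2, y_n + (h/2)·k1); y_{n+1} = y_n + h·k2.
t=0.000000, y=2.000000:
  k1 = f(0.000000, 2.000000) = 1.420000
  k2 = f(0.260000, 2.369200) = 1.682132
  y ← 2.000000 + 0.52·1.682132 = 2.874709
t=0.520000, y=2.874709:
  k1 = f(0.520000, 2.874709) = 2.041043
  k2 = f(0.780000, 3.405380) = 2.417820
  y ← 2.874709 + 0.52·2.417820 = 4.131975
y(1.04) ≈ 4.1320

4.1320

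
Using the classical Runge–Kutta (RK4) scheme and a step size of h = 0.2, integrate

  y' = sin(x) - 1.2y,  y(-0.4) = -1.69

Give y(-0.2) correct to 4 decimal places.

-1.3812

RK4: k1 = f(x_n, y_n); k2 = f(x_n + h/2, y_n + (h/2)·k1); k3 = f(x_n + h/2, y_n + (h/2)·k2); k4 = f(x_n + h, y_n + h·k3); y_{n+1} = y_n + (h/6)·(k1 + 2k2 + 2k3 + k4).
x=-0.400000, y=-1.690000:
  k1 = f(-0.400000, -1.690000) = 1.638582
  k2 = f(-0.300000, -1.526142) = 1.535850
  k3 = f(-0.300000, -1.536415) = 1.548178
  k4 = f(-0.200000, -1.380364) = 1.457768
  y ← -1.690000 + (0.2/6)·(k1 + 2k2 + 2k3 + k4) = -1.381186
y(-0.2) ≈ -1.3812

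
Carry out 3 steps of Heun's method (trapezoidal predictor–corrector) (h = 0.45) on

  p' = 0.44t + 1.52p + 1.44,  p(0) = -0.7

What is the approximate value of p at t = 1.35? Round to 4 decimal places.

Heun: k1 = f(t_n, p_n); k2 = f(t_n + h, p_n + h·k1); p_{n+1} = p_n + (h/2)·(k1 + k2).
t=0.000000, p=-0.700000:
  k1 = f(0.000000, -0.700000) = 0.376000
  k2 = f(0.450000, -0.530800) = 0.831184
  p ← -0.700000 + (0.45/2)·(0.376000 + 0.831184) = -0.428384
t=0.450000, p=-0.428384:
  k1 = f(0.450000, -0.428384) = 0.986857
  k2 = f(0.900000, 0.015702) = 1.859867
  p ← -0.428384 + (0.45/2)·(0.986857 + 1.859867) = 0.212129
t=0.900000, p=0.212129:
  k1 = f(0.900000, 0.212129) = 2.158437
  k2 = f(1.350000, 1.183426) = 3.832807
  p ← 0.212129 + (0.45/2)·(2.158437 + 3.832807) = 1.560159
p(1.35) ≈ 1.5602

1.5602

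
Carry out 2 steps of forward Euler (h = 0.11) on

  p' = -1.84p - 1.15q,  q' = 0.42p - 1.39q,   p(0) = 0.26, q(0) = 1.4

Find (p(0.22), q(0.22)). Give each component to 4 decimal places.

-0.1274, 1.0162

Euler on (p,q): p_{n+1} = p_n + h·p', q_{n+1} = q_n + h·q'.
0.000000: (0.260000, 1.400000); f=(-2.088400, -1.836800) → (0.030276, 1.197952)
0.110000: (0.030276, 1.197952); f=(-1.433353, -1.652437) → (-0.127393, 1.016184)
(p(0.22), q(0.22)) ≈ (-0.1274, 1.0162)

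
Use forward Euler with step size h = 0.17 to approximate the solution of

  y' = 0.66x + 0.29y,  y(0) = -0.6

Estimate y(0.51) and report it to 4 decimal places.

-0.6350

Euler: y_{n+1} = y_n + h·f(x_n, y_n).
x=0.000000, y=-0.600000: f=-0.174000 → y ← -0.600000 + 0.17·(-0.174000) = -0.629580
x=0.170000, y=-0.629580: f=-0.070378 → y ← -0.629580 + 0.17·(-0.070378) = -0.641544
x=0.340000, y=-0.641544: f=0.038352 → y ← -0.641544 + 0.17·0.038352 = -0.635024
y(0.51) ≈ -0.6350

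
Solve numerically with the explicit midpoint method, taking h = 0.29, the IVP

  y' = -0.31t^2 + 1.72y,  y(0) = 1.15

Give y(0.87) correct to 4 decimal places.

4.8278

Midpoint: k1 = f(t_n, y_n); k2 = f(t_n + h/2, y_n + (h/2)·k1); y_{n+1} = y_n + h·k2.
t=0.000000, y=1.150000:
  k1 = f(0.000000, 1.150000) = 1.978000
  k2 = f(0.145000, 1.436810) = 2.464795
  y ← 1.150000 + 0.29·2.464795 = 1.864791
t=0.290000, y=1.864791:
  k1 = f(0.290000, 1.864791) = 3.181369
  k2 = f(0.435000, 2.326089) = 3.942214
  y ← 1.864791 + 0.29·3.942214 = 3.008033
t=0.580000, y=3.008033:
  k1 = f(0.580000, 3.008033) = 5.069532
  k2 = f(0.725000, 3.743115) = 6.275214
  y ← 3.008033 + 0.29·6.275214 = 4.827845
y(0.87) ≈ 4.8278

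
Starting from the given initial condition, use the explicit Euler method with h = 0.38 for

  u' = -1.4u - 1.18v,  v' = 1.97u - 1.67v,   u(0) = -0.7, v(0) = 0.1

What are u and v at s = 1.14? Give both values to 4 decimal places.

Euler on (u,v): u_{n+1} = u_n + h·u', v_{n+1} = v_n + h·v'.
0.000000: (-0.700000, 0.100000); f=(0.862000, -1.546000) → (-0.372440, -0.487480)
0.380000: (-0.372440, -0.487480); f=(1.096642, 0.080385) → (0.044284, -0.456934)
0.760000: (0.044284, -0.456934); f=(0.477184, 0.850319) → (0.225614, -0.133813)
(u(1.14), v(1.14)) ≈ (0.2256, -0.1338)

0.2256, -0.1338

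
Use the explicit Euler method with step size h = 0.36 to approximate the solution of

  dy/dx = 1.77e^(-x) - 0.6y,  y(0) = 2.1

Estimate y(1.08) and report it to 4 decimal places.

Euler: y_{n+1} = y_n + h·f(x_n, y_n).
x=0.000000, y=2.100000: f=0.510000 → y ← 2.100000 + 0.36·0.510000 = 2.283600
x=0.360000, y=2.283600: f=-0.135273 → y ← 2.283600 + 0.36·(-0.135273) = 2.234902
x=0.720000, y=2.234902: f=-0.479390 → y ← 2.234902 + 0.36·(-0.479390) = 2.062322
y(1.08) ≈ 2.0623

2.0623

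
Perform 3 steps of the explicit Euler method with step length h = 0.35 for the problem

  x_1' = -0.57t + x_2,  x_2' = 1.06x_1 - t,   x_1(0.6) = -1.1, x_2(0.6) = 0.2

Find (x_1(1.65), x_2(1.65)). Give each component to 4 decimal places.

Euler on (x_1,x_2): x_1_{n+1} = x_1_n + h·x_1', x_2_{n+1} = x_2_n + h·x_2'.
0.600000: (-1.100000, 0.200000); f=(-0.142000, -1.766000) → (-1.149700, -0.418100)
0.950000: (-1.149700, -0.418100); f=(-0.959600, -2.168682) → (-1.485560, -1.177139)
1.300000: (-1.485560, -1.177139); f=(-1.918139, -2.874694) → (-2.156909, -2.183281)
(x_1(1.65), x_2(1.65)) ≈ (-2.1569, -2.1833)

-2.1569, -2.1833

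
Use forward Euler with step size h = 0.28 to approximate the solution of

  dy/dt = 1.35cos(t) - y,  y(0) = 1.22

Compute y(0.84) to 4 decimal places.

Euler: y_{n+1} = y_n + h·f(t_n, y_n).
t=0.000000, y=1.220000: f=0.130000 → y ← 1.220000 + 0.28·0.130000 = 1.256400
t=0.280000, y=1.256400: f=0.041025 → y ← 1.256400 + 0.28·0.041025 = 1.267887
t=0.560000, y=1.267887: f=-0.124093 → y ← 1.267887 + 0.28·(-0.124093) = 1.233141
y(0.84) ≈ 1.2331

1.2331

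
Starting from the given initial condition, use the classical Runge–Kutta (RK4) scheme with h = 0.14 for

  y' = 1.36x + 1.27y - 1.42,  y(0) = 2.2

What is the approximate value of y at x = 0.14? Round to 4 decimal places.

RK4: k1 = f(x_n, y_n); k2 = f(x_n + h/2, y_n + (h/2)·k1); k3 = f(x_n + h/2, y_n + (h/2)·k2); k4 = f(x_n + h, y_n + h·k3); y_{n+1} = y_n + (h/6)·(k1 + 2k2 + 2k3 + k4).
x=0.000000, y=2.200000:
  k1 = f(0.000000, 2.200000) = 1.374000
  k2 = f(0.070000, 2.296180) = 1.591349
  k3 = f(0.070000, 2.311394) = 1.610671
  k4 = f(0.140000, 2.425494) = 1.850777
  y ← 2.200000 + (0.14/6)·(k1 + 2k2 + 2k3 + k4) = 2.424672
y(0.14) ≈ 2.4247

2.4247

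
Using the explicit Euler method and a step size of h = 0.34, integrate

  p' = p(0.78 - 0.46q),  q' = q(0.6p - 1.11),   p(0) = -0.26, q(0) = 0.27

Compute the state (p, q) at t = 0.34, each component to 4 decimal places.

-0.3180, 0.1538

Euler on (p,q): p_{n+1} = p_n + h·p', q_{n+1} = q_n + h·q'.
0.000000: (-0.260000, 0.270000); f=(-0.170508, -0.341820) → (-0.317973, 0.153781)
(p(0.34), q(0.34)) ≈ (-0.3180, 0.1538)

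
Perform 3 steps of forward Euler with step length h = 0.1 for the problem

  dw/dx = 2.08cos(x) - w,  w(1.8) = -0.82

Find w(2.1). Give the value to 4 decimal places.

Euler: w_{n+1} = w_n + h·f(x_n, w_n).
x=1.800000, w=-0.820000: f=0.347420 → w ← -0.820000 + 0.1·0.347420 = -0.785258
x=1.900000, w=-0.785258: f=0.112816 → w ← -0.785258 + 0.1·0.112816 = -0.773976
x=2.000000, w=-0.773976: f=-0.091609 → w ← -0.773976 + 0.1·(-0.091609) = -0.783137
w(2.1) ≈ -0.7831

-0.7831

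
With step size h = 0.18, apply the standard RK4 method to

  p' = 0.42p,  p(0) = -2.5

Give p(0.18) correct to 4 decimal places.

RK4: k1 = f(x_n, p_n); k2 = f(x_n + h/2, p_n + (h/2)·k1); k3 = f(x_n + h/2, p_n + (h/2)·k2); k4 = f(x_n + h, p_n + h·k3); p_{n+1} = p_n + (h/6)·(k1 + 2k2 + 2k3 + k4).
x=0.000000, p=-2.500000:
  k1 = f(0.000000, -2.500000) = -1.050000
  k2 = f(0.090000, -2.594500) = -1.089690
  k3 = f(0.090000, -2.598072) = -1.091190
  k4 = f(0.180000, -2.696414) = -1.132494
  p ← -2.500000 + (0.18/6)·(k1 + 2k2 + 2k3 + k4) = -2.696328
p(0.18) ≈ -2.6963

-2.6963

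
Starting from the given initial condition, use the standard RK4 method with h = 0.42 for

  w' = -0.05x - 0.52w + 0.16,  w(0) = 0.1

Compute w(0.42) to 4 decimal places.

0.1366

RK4: k1 = f(x_n, w_n); k2 = f(x_n + h/2, w_n + (h/2)·k1); k3 = f(x_n + h/2, w_n + (h/2)·k2); k4 = f(x_n + h, w_n + h·k3); w_{n+1} = w_n + (h/6)·(k1 + 2k2 + 2k3 + k4).
x=0.000000, w=0.100000:
  k1 = f(0.000000, 0.100000) = 0.108000
  k2 = f(0.210000, 0.122680) = 0.085706
  k3 = f(0.210000, 0.117998) = 0.088141
  k4 = f(0.420000, 0.137019) = 0.067750
  w ← 0.100000 + (0.42/6)·(k1 + 2k2 + 2k3 + k4) = 0.136641
w(0.42) ≈ 0.1366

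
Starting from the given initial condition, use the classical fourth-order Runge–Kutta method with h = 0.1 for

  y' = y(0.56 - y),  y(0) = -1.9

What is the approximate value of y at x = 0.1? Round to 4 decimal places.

-2.4974

RK4: k1 = f(x_n, y_n); k2 = f(x_n + h/2, y_n + (h/2)·k1); k3 = f(x_n + h/2, y_n + (h/2)·k2); k4 = f(x_n + h, y_n + h·k3); y_{n+1} = y_n + (h/6)·(k1 + 2k2 + 2k3 + k4).
x=0.000000, y=-1.900000:
  k1 = f(0.000000, -1.900000) = -4.674000
  k2 = f(0.050000, -2.133700) = -5.747548
  k3 = f(0.050000, -2.187377) = -6.009551
  k4 = f(0.100000, -2.500955) = -7.655311
  y ← -1.900000 + (0.1/6)·(k1 + 2k2 + 2k3 + k4) = -2.497392
y(0.1) ≈ -2.4974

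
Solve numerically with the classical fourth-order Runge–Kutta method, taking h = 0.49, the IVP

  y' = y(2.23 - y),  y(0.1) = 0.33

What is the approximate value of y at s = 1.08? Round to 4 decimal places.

1.3519

RK4: k1 = f(s_n, y_n); k2 = f(s_n + h/2, y_n + (h/2)·k1); k3 = f(s_n + h/2, y_n + (h/2)·k2); k4 = f(s_n + h, y_n + h·k3); y_{n+1} = y_n + (h/6)·(k1 + 2k2 + 2k3 + k4).
s=0.100000, y=0.330000:
  k1 = f(0.100000, 0.330000) = 0.627000
  k2 = f(0.345000, 0.483615) = 0.844578
  k3 = f(0.345000, 0.536922) = 0.909050
  k4 = f(0.590000, 0.775435) = 1.127920
  y ← 0.330000 + (0.49/6)·(k1 + 2k2 + 2k3 + k4) = 0.759744
s=0.590000, y=0.759744:
  k1 = f(0.590000, 0.759744) = 1.117019
  k2 = f(0.835000, 1.033414) = 1.236569
  k3 = f(0.835000, 1.062704) = 1.240490
  k4 = f(1.080000, 1.367585) = 1.179426
  y ← 0.759744 + (0.49/6)·(k1 + 2k2 + 2k3 + k4) = 1.351874
y(1.08) ≈ 1.3519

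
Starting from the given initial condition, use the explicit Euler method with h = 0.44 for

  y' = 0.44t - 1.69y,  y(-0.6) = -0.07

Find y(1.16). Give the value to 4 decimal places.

Euler: y_{n+1} = y_n + h·f(t_n, y_n).
t=-0.600000, y=-0.070000: f=-0.145700 → y ← -0.070000 + 0.44·(-0.145700) = -0.134108
t=-0.160000, y=-0.134108: f=0.156243 → y ← -0.134108 + 0.44·0.156243 = -0.065361
t=0.280000, y=-0.065361: f=0.233661 → y ← -0.065361 + 0.44·0.233661 = 0.037449
t=0.720000, y=0.037449: f=0.253511 → y ← 0.037449 + 0.44·0.253511 = 0.148994
y(1.16) ≈ 0.1490

0.1490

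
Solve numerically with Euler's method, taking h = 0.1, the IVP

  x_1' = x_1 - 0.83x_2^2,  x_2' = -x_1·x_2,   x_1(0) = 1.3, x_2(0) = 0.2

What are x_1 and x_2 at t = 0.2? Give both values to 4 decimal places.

Euler on (x_1,x_2): x_1_{n+1} = x_1_n + h·x_1', x_2_{n+1} = x_2_n + h·x_2'.
0.000000: (1.300000, 0.200000); f=(1.266800, -0.260000) → (1.426680, 0.174000)
0.100000: (1.426680, 0.174000); f=(1.401551, -0.248242) → (1.566835, 0.149176)
(x_1(0.2), x_2(0.2)) ≈ (1.5668, 0.1492)

1.5668, 0.1492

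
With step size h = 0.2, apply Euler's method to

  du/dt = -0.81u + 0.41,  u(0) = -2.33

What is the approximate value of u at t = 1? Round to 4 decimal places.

-0.6659

Euler: u_{n+1} = u_n + h·f(t_n, u_n).
t=0.000000, u=-2.330000: f=2.297300 → u ← -2.330000 + 0.2·2.297300 = -1.870540
t=0.200000, u=-1.870540: f=1.925137 → u ← -1.870540 + 0.2·1.925137 = -1.485513
t=0.400000, u=-1.485513: f=1.613265 → u ← -1.485513 + 0.2·1.613265 = -1.162859
t=0.600000, u=-1.162859: f=1.351916 → u ← -1.162859 + 0.2·1.351916 = -0.892476
t=0.800000, u=-0.892476: f=1.132906 → u ← -0.892476 + 0.2·1.132906 = -0.665895
u(1) ≈ -0.6659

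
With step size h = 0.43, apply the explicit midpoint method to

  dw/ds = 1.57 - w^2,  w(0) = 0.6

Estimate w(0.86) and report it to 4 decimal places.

Midpoint: k1 = f(s_n, w_n); k2 = f(s_n + h/2, w_n + (h/2)·k1); w_{n+1} = w_n + h·k2.
s=0.000000, w=0.600000:
  k1 = f(0.000000, 0.600000) = 1.210000
  k2 = f(0.215000, 0.860150) = 0.830142
  w ← 0.600000 + 0.43·0.830142 = 0.956961
s=0.430000, w=0.956961:
  k1 = f(0.430000, 0.956961) = 0.654226
  k2 = f(0.645000, 1.097620) = 0.365231
  w ← 0.956961 + 0.43·0.365231 = 1.114011
w(0.86) ≈ 1.1140

1.1140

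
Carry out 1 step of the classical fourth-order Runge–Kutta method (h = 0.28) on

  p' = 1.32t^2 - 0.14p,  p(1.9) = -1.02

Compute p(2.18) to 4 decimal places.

RK4: k1 = f(t_n, p_n); k2 = f(t_n + h/2, p_n + (h/2)·k1); k3 = f(t_n + h/2, p_n + (h/2)·k2); k4 = f(t_n + h, p_n + h·k3); p_{n+1} = p_n + (h/6)·(k1 + 2k2 + 2k3 + k4).
t=1.900000, p=-1.020000:
  k1 = f(1.900000, -1.020000) = 4.908000
  k2 = f(2.040000, -0.332880) = 5.539915
  k3 = f(2.040000, -0.244412) = 5.527530
  k4 = f(2.180000, 0.527708) = 6.199289
  p ← -1.020000 + (0.28/6)·(k1 + 2k2 + 2k3 + k4) = 0.531302
p(2.18) ≈ 0.5313

0.5313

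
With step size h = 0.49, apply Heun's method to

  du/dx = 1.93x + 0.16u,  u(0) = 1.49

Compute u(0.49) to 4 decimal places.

1.8431

Heun: k1 = f(x_n, u_n); k2 = f(x_n + h, u_n + h·k1); u_{n+1} = u_n + (h/2)·(k1 + k2).
x=0.000000, u=1.490000:
  k1 = f(0.000000, 1.490000) = 0.238400
  k2 = f(0.490000, 1.606816) = 1.202791
  u ← 1.490000 + (0.49/2)·(0.238400 + 1.202791) = 1.843092
u(0.49) ≈ 1.8431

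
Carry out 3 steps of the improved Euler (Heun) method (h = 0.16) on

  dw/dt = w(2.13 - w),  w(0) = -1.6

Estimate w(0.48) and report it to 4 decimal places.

-48.4015

Heun: k1 = f(t_n, w_n); k2 = f(t_n + h, w_n + h·k1); w_{n+1} = w_n + (h/2)·(k1 + k2).
t=0.000000, w=-1.600000:
  k1 = f(0.000000, -1.600000) = -5.968000
  k2 = f(0.160000, -2.554880) = -11.969306
  w ← -1.600000 + (0.16/2)·(-5.968000 + (-11.969306)) = -3.034984
t=0.160000, w=-3.034984:
  k1 = f(0.160000, -3.034984) = -15.675648
  k2 = f(0.320000, -5.543088) = -42.532604
  w ← -3.034984 + (0.16/2)·(-15.675648 + (-42.532604)) = -7.691645
t=0.320000, w=-7.691645:
  k1 = f(0.320000, -7.691645) = -75.544601
  k2 = f(0.480000, -19.778781) = -433.328971
  w ← -7.691645 + (0.16/2)·(-75.544601 + (-433.328971)) = -48.401530
w(0.48) ≈ -48.4015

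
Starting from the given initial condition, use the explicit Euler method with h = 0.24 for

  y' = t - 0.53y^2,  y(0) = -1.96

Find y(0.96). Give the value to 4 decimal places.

Euler: y_{n+1} = y_n + h·f(t_n, y_n).
t=0.000000, y=-1.960000: f=-2.036048 → y ← -1.960000 + 0.24·(-2.036048) = -2.448652
t=0.240000, y=-2.448652: f=-2.937824 → y ← -2.448652 + 0.24·(-2.937824) = -3.153729
t=0.480000, y=-3.153729: f=-4.791384 → y ← -3.153729 + 0.24·(-4.791384) = -4.303662
t=0.720000, y=-4.303662: f=-9.096396 → y ← -4.303662 + 0.24·(-9.096396) = -6.486797
y(0.96) ≈ -6.4868

-6.4868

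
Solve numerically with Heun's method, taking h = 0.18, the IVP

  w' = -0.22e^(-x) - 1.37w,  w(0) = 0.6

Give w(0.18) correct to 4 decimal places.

Heun: k1 = f(x_n, w_n); k2 = f(x_n + h, w_n + h·k1); w_{n+1} = w_n + (h/2)·(k1 + k2).
x=0.000000, w=0.600000:
  k1 = f(0.000000, 0.600000) = -1.042000
  k2 = f(0.180000, 0.412440) = -0.748802
  w ← 0.600000 + (0.18/2)·(-1.042000 + (-0.748802)) = 0.438828
w(0.18) ≈ 0.4388

0.4388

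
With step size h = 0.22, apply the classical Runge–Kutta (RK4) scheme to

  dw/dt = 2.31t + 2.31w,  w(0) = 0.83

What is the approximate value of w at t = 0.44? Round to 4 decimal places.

2.6155

RK4: k1 = f(t_n, w_n); k2 = f(t_n + h/2, w_n + (h/2)·k1); k3 = f(t_n + h/2, w_n + (h/2)·k2); k4 = f(t_n + h, w_n + h·k3); w_{n+1} = w_n + (h/6)·(k1 + 2k2 + 2k3 + k4).
t=0.000000, w=0.830000:
  k1 = f(0.000000, 0.830000) = 1.917300
  k2 = f(0.110000, 1.040903) = 2.658586
  k3 = f(0.110000, 1.122444) = 2.846947
  k4 = f(0.220000, 1.456328) = 3.872318
  w ← 0.830000 + (0.22/6)·(k1 + 2k2 + 2k3 + k4) = 1.446025
t=0.220000, w=1.446025:
  k1 = f(0.220000, 1.446025) = 3.848518
  k2 = f(0.330000, 1.869362) = 5.080526
  k3 = f(0.330000, 2.004883) = 5.393580
  k4 = f(0.440000, 2.632613) = 7.097735
  w ← 1.446025 + (0.22/6)·(k1 + 2k2 + 2k3 + k4) = 2.615489
w(0.44) ≈ 2.6155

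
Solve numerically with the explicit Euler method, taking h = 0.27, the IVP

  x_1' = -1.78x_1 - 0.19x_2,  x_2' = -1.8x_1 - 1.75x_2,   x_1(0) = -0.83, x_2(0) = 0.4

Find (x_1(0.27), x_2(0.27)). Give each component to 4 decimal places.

Euler on (x_1,x_2): x_1_{n+1} = x_1_n + h·x_1', x_2_{n+1} = x_2_n + h·x_2'.
0.000000: (-0.830000, 0.400000); f=(1.401400, 0.794000) → (-0.451622, 0.614380)
(x_1(0.27), x_2(0.27)) ≈ (-0.4516, 0.6144)

-0.4516, 0.6144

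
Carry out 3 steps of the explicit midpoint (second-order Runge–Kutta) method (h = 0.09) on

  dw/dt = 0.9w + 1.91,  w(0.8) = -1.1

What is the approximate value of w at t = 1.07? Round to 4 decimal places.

Midpoint: k1 = f(t_n, w_n); k2 = f(t_n + h/2, w_n + (h/2)·k1); w_{n+1} = w_n + h·k2.
t=0.800000, w=-1.100000:
  k1 = f(0.800000, -1.100000) = 0.920000
  k2 = f(0.845000, -1.058600) = 0.957260
  w ← -1.100000 + 0.09·0.957260 = -1.013847
t=0.890000, w=-1.013847:
  k1 = f(0.890000, -1.013847) = 0.997538
  k2 = f(0.935000, -0.968957) = 1.037938
  w ← -1.013847 + 0.09·1.037938 = -0.920432
t=0.980000, w=-0.920432:
  k1 = f(0.980000, -0.920432) = 1.081611
  k2 = f(1.025000, -0.871760) = 1.125416
  w ← -0.920432 + 0.09·1.125416 = -0.819145
w(1.07) ≈ -0.8191

-0.8191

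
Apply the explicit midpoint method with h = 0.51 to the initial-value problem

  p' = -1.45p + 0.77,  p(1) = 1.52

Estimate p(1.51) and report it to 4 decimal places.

Midpoint: k1 = f(t_n, p_n); k2 = f(t_n + h/2, p_n + (h/2)·k1); p_{n+1} = p_n + h·k2.
t=1.000000, p=1.520000:
  k1 = f(1.000000, 1.520000) = -1.434000
  k2 = f(1.255000, 1.154330) = -0.903779
  p ← 1.520000 + 0.51·(-0.903779) = 1.059073
p(1.51) ≈ 1.0591

1.0591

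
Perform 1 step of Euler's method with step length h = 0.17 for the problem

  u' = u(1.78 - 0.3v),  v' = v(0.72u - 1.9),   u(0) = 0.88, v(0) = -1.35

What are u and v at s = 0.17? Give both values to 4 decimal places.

1.2069, -1.0594

Euler on (u,v): u_{n+1} = u_n + h·u', v_{n+1} = v_n + h·v'.
0.000000: (0.880000, -1.350000); f=(1.922800, 1.709640) → (1.206876, -1.059361)
(u(0.17), v(0.17)) ≈ (1.2069, -1.0594)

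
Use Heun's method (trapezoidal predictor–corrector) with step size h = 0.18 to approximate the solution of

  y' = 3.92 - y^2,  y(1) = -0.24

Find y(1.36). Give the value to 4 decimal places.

Heun: k1 = f(t_n, y_n); k2 = f(t_n + h, y_n + h·k1); y_{n+1} = y_n + (h/2)·(k1 + k2).
t=1.000000, y=-0.240000:
  k1 = f(1.000000, -0.240000) = 3.862400
  k2 = f(1.180000, 0.455232) = 3.712764
  y ← -0.240000 + (0.18/2)·(3.862400 + 3.712764) = 0.441765
t=1.180000, y=0.441765:
  k1 = f(1.180000, 0.441765) = 3.724844
  k2 = f(1.360000, 1.112237) = 2.682930
  y ← 0.441765 + (0.18/2)·(3.724844 + 2.682930) = 1.018464
y(1.36) ≈ 1.0185

1.0185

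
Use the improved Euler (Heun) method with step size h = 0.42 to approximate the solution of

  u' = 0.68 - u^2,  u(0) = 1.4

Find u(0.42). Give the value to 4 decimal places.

1.1178

Heun: k1 = f(t_n, u_n); k2 = f(t_n + h, u_n + h·k1); u_{n+1} = u_n + (h/2)·(k1 + k2).
t=0.000000, u=1.400000:
  k1 = f(0.000000, 1.400000) = -1.280000
  k2 = f(0.420000, 0.862400) = -0.063734
  u ← 1.400000 + (0.42/2)·(-1.280000 + (-0.063734)) = 1.117816
u(0.42) ≈ 1.1178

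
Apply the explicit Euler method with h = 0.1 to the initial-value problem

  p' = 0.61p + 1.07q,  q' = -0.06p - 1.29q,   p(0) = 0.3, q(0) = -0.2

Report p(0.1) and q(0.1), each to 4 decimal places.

0.2969, -0.1760

Euler on (p,q): p_{n+1} = p_n + h·p', q_{n+1} = q_n + h·q'.
0.000000: (0.300000, -0.200000); f=(-0.031000, 0.240000) → (0.296900, -0.176000)
(p(0.1), q(0.1)) ≈ (0.2969, -0.1760)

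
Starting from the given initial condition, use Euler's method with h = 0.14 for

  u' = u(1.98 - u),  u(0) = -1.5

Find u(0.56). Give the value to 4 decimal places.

-13.5697

Euler: u_{n+1} = u_n + h·f(s_n, u_n).
s=0.000000, u=-1.500000: f=-5.220000 → u ← -1.500000 + 0.14·(-5.220000) = -2.230800
s=0.140000, u=-2.230800: f=-9.393453 → u ← -2.230800 + 0.14·(-9.393453) = -3.545883
s=0.280000, u=-3.545883: f=-19.594138 → u ← -3.545883 + 0.14·(-19.594138) = -6.289063
s=0.420000, u=-6.289063: f=-52.004654 → u ← -6.289063 + 0.14·(-52.004654) = -13.569714
u(0.56) ≈ -13.5697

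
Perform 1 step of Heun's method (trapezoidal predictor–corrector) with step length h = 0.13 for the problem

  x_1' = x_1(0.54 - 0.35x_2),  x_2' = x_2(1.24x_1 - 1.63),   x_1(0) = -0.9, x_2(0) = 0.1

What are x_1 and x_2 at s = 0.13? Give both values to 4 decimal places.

Heun on (x_1,x_2): k1 = f(s_n, state_n); k2 = f(s_n + h, state_n + h·k1); state_{n+1} = state_n + (h/2)·(k1 + k2).
0.000000: (-0.900000, 0.100000)
  k1 = (-0.454500, -0.274600)
  predictor → (-0.959085, 0.064302)
  k2 = (-0.496321, -0.181284)
  → (-0.961803, 0.070368)
(x_1(0.13), x_2(0.13)) ≈ (-0.9618, 0.0704)

-0.9618, 0.0704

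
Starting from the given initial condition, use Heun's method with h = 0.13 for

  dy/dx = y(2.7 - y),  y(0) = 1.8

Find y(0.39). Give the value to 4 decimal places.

2.2947

Heun: k1 = f(x_n, y_n); k2 = f(x_n + h, y_n + h·k1); y_{n+1} = y_n + (h/2)·(k1 + k2).
x=0.000000, y=1.800000:
  k1 = f(0.000000, 1.800000) = 1.620000
  k2 = f(0.130000, 2.010600) = 1.386108
  y ← 1.800000 + (0.13/2)·(1.620000 + 1.386108) = 1.995397
x=0.130000, y=1.995397:
  k1 = f(0.130000, 1.995397) = 1.405963
  k2 = f(0.260000, 2.178172) = 1.136631
  y ← 1.995397 + (0.13/2)·(1.405963 + 1.136631) = 2.160666
x=0.260000, y=2.160666:
  k1 = f(0.260000, 2.160666) = 1.165321
  k2 = f(0.390000, 2.312157) = 0.896753
  y ← 2.160666 + (0.13/2)·(1.165321 + 0.896753) = 2.294700
y(0.39) ≈ 2.2947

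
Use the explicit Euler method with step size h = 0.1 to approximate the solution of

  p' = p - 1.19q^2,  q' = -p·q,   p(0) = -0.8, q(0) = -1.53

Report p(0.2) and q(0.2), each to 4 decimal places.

Euler on (p,q): p_{n+1} = p_n + h·p', q_{n+1} = q_n + h·q'.
0.000000: (-0.800000, -1.530000); f=(-3.585671, -1.224000) → (-1.158567, -1.652400)
0.100000: (-1.158567, -1.652400); f=(-4.407774, -1.914416) → (-1.599344, -1.843842)
(p(0.2), q(0.2)) ≈ (-1.5993, -1.8438)

-1.5993, -1.8438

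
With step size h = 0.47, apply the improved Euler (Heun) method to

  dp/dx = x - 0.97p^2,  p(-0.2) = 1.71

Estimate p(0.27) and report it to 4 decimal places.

1.0417

Heun: k1 = f(x_n, p_n); k2 = f(x_n + h, p_n + h·k1); p_{n+1} = p_n + (h/2)·(k1 + k2).
x=-0.200000, p=1.710000:
  k1 = f(-0.200000, 1.710000) = -3.036377
  k2 = f(0.270000, 0.282903) = 0.192367
  p ← 1.710000 + (0.47/2)·(-3.036377 + 0.192367) = 1.041658
p(0.27) ≈ 1.0417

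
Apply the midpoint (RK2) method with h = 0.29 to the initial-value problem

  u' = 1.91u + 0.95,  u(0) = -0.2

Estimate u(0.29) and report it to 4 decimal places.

Midpoint: k1 = f(s_n, u_n); k2 = f(s_n + h/2, u_n + (h/2)·k1); u_{n+1} = u_n + h·k2.
s=0.000000, u=-0.200000:
  k1 = f(0.000000, -0.200000) = 0.568000
  k2 = f(0.145000, -0.117640) = 0.725308
  u ← -0.200000 + 0.29·0.725308 = 0.010339
u(0.29) ≈ 0.0103

0.0103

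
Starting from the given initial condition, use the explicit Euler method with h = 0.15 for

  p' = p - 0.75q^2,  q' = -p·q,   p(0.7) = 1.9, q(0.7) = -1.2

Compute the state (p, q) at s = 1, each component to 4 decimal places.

2.2436, -0.5976

Euler on (p,q): p_{n+1} = p_n + h·p', q_{n+1} = q_n + h·q'.
0.700000: (1.900000, -1.200000); f=(0.820000, 2.280000) → (2.023000, -0.858000)
0.850000: (2.023000, -0.858000); f=(1.470877, 1.735734) → (2.243632, -0.597640)
(p(1), q(1)) ≈ (2.2436, -0.5976)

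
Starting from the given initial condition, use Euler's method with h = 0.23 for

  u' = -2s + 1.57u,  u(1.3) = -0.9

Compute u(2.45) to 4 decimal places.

-11.7984

Euler: u_{n+1} = u_n + h·f(s_n, u_n).
s=1.300000, u=-0.900000: f=-4.013000 → u ← -0.900000 + 0.23·(-4.013000) = -1.822990
s=1.530000, u=-1.822990: f=-5.922094 → u ← -1.822990 + 0.23·(-5.922094) = -3.185072
s=1.760000, u=-3.185072: f=-8.520563 → u ← -3.185072 + 0.23·(-8.520563) = -5.144801
s=1.990000, u=-5.144801: f=-12.057338 → u ← -5.144801 + 0.23·(-12.057338) = -7.917989
s=2.220000, u=-7.917989: f=-16.871242 → u ← -7.917989 + 0.23·(-16.871242) = -11.798374
u(2.45) ≈ -11.7984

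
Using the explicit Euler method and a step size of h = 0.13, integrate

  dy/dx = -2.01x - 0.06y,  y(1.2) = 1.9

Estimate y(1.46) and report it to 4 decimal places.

Euler: y_{n+1} = y_n + h·f(x_n, y_n).
x=1.200000, y=1.900000: f=-2.526000 → y ← 1.900000 + 0.13·(-2.526000) = 1.571620
x=1.330000, y=1.571620: f=-2.767597 → y ← 1.571620 + 0.13·(-2.767597) = 1.211832
y(1.46) ≈ 1.2118

1.2118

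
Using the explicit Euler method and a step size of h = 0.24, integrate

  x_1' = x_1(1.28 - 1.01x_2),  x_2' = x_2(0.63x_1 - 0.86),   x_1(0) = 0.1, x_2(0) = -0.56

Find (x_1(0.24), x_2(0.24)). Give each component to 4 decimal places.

0.1443, -0.4529

Euler on (x_1,x_2): x_1_{n+1} = x_1_n + h·x_1', x_2_{n+1} = x_2_n + h·x_2'.
0.000000: (0.100000, -0.560000); f=(0.184560, 0.446320) → (0.144294, -0.452883)
(x_1(0.24), x_2(0.24)) ≈ (0.1443, -0.4529)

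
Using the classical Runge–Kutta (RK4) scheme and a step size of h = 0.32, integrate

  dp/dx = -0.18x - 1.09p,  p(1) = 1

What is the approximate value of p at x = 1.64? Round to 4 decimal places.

RK4: k1 = f(x_n, p_n); k2 = f(x_n + h/2, p_n + (h/2)·k1); k3 = f(x_n + h/2, p_n + (h/2)·k2); k4 = f(x_n + h, p_n + h·k3); p_{n+1} = p_n + (h/6)·(k1 + 2k2 + 2k3 + k4).
x=1.000000, p=1.000000:
  k1 = f(1.000000, 1.000000) = -1.270000
  k2 = f(1.160000, 0.796800) = -1.077312
  k3 = f(1.160000, 0.827630) = -1.110917
  k4 = f(1.320000, 0.644507) = -0.940112
  p ← 1.000000 + (0.32/6)·(k1 + 2k2 + 2k3 + k4) = 0.648716
x=1.320000, p=0.648716:
  k1 = f(1.320000, 0.648716) = -0.944701
  k2 = f(1.480000, 0.497564) = -0.808745
  k3 = f(1.480000, 0.519317) = -0.832456
  k4 = f(1.640000, 0.382330) = -0.711940
  p ← 0.648716 + (0.32/6)·(k1 + 2k2 + 2k3 + k4) = 0.385301
p(1.64) ≈ 0.3853

0.3853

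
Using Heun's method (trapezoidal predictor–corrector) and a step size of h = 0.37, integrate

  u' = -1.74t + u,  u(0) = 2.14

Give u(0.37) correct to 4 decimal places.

2.9592

Heun: k1 = f(t_n, u_n); k2 = f(t_n + h, u_n + h·k1); u_{n+1} = u_n + (h/2)·(k1 + k2).
t=0.000000, u=2.140000:
  k1 = f(0.000000, 2.140000) = 2.140000
  k2 = f(0.370000, 2.931800) = 2.288000
  u ← 2.140000 + (0.37/2)·(2.140000 + 2.288000) = 2.959180
u(0.37) ≈ 2.9592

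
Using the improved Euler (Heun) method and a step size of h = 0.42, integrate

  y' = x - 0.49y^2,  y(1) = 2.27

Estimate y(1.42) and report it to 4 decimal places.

1.9747

Heun: k1 = f(x_n, y_n); k2 = f(x_n + h, y_n + h·k1); y_{n+1} = y_n + (h/2)·(k1 + k2).
x=1.000000, y=2.270000:
  k1 = f(1.000000, 2.270000) = -1.524921
  k2 = f(1.420000, 1.629533) = 0.118865
  y ← 2.270000 + (0.42/2)·(-1.524921 + 0.118865) = 1.974728
y(1.42) ≈ 1.9747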